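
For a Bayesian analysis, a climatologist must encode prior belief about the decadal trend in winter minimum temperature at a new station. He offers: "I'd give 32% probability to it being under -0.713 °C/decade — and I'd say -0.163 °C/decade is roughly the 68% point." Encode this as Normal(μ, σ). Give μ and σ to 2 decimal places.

μ = -0.44, σ = 0.59

The p-quantile of Normal(μ,σ) is μ + z_p·σ, with z_{0.32} = -0.4677 and z_{0.68} = 0.4677.
Eliminate σ: μ = (z₂·x₁ − z₁·x₂)/(z₂ − z₁) = (0.4677·-0.713 − (-0.4677)·-0.163)/0.9354 = -0.44.
Then σ = (x₂ − x₁)/(z₂ − z₁) = (-0.163 − -0.713)/0.9354 = 0.59.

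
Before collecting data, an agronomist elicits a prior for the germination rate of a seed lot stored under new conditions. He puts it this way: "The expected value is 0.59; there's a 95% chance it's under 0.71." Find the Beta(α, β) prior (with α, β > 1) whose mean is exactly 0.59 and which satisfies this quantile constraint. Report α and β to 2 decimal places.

α ≈ 25.23, β ≈ 17.53

With mean 0.59 fixed, write α = 0.59s, β = 0.41s where s = α+β.
Need P(θ < 0.71) = 0.95 under Beta(0.59s, 0.41s). Normal approximation: (q−m)/√(m(1−m)/s) ≈ z_{0.95} = 1.64, so s ≈ 0.59·0.41·(1.64)²/(0.71−0.59)² = 45.4.
At s = 45.4: P(θ<0.71) ≈ 0.955. Adjusting to match 0.95 gives s ≈ 42.76.
So α = 0.59·42.76 ≈ 25.23, β = 0.41·42.76 ≈ 17.53.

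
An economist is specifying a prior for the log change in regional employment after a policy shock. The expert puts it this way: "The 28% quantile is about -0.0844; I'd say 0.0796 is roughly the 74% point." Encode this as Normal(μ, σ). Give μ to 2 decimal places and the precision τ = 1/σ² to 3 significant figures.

For Normal(μ,σ), the p-quantile is μ + z_p·σ. Here z_{0.28} = -0.5828, z_{0.74} = 0.6433.
So -0.0844 = μ − 0.5828σ and 0.0796 = μ + 0.6433σ.
Subtracting: σ = (0.0796 − -0.0844)/(0.6433 − (-0.5828)) = 0.13.
Then μ = -0.0844 − (-0.5828)·0.13 = -0.01.
Precision τ = 1/σ² = 1/0.1337² = 55.9.

μ = -0.01, τ = 55.9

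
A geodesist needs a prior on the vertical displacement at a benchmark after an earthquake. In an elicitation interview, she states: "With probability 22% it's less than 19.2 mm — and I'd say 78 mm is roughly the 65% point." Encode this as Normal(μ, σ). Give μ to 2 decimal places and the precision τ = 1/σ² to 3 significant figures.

μ = 58.43, τ = 0.000388

The p-quantile of Normal(μ,σ) is μ + z_p·σ, with z_{0.22} = -0.7722 and z_{0.65} = 0.3853.
Eliminate σ: μ = (z₂·x₁ − z₁·x₂)/(z₂ − z₁) = (0.3853·19.2 − (-0.7722)·78)/1.158 = 58.43.
Then σ = (x₂ − x₁)/(z₂ − z₁) = (78 − 19.2)/1.158 = 50.80.
Precision τ = 1/σ² = 1/50.8² = 0.000388.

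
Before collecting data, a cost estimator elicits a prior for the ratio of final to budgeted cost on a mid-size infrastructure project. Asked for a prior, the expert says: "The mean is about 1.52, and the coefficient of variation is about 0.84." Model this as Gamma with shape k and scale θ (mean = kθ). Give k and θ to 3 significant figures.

For Gamma(k, scale θ): mean = kθ, variance = kθ², so CV = 1/√k.
CV = 0.84, hence k = 1/CV² = 1.42.
Then θ = mean/k = 1.52/1.42 = 1.07.

k ≈ 1.42, θ ≈ 1.07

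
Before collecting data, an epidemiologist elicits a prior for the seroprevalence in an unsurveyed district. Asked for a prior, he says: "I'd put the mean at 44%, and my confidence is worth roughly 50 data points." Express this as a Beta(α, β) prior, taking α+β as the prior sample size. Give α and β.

α = 22, β = 28

Under the effective-sample-size interpretation, Beta(α, β) has prior mean α/(α+β) and prior sample size α+β.
So α+β = 50 and α/(α+β) = 0.44, giving α = 0.44·50 = 22 and β = 50 − 22 = 28.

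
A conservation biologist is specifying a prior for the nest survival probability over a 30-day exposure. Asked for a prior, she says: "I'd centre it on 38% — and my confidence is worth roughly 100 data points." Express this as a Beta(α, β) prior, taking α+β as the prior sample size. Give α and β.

Under the effective-sample-size interpretation, Beta(α, β) has prior mean α/(α+β) and prior sample size α+β.
So α+β = 100 and α/(α+β) = 0.38, giving α = 0.38·100 = 38 and β = 100 − 38 = 62.

α = 38, β = 62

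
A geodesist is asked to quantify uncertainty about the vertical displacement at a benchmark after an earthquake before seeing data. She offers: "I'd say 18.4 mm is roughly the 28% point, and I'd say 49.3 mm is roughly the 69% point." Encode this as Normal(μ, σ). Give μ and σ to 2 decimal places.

μ = 35.10, σ = 28.65

For Normal(μ,σ), the p-quantile is μ + z_p·σ. Here z_{0.28} = -0.5828, z_{0.69} = 0.4959.
So 18.4 = μ − 0.5828σ and 49.3 = μ + 0.4959σ.
Subtracting: σ = (49.3 − 18.4)/(0.4959 − (-0.5828)) = 28.65.
Then μ = 18.4 − (-0.5828)·28.65 = 35.10.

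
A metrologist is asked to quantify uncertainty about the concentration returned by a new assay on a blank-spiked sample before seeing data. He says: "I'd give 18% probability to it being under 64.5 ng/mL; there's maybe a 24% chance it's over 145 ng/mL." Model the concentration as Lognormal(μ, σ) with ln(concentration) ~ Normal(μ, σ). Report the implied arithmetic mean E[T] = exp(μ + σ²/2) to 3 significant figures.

E[T] ≈ 115 ng/mL

If T ~ Lognormal(μ,σ) then ln T ~ Normal(μ,σ), so the p-quantile of ln T is μ + z_p·σ.
ln(64.5) = 4.167 and ln(145) = 4.977; z_{0.18} = -0.9154, z_{0.76} = 0.7063.
σ = (4.977 − 4.167)/(0.7063 − (-0.9154)) = 0.500.
μ = 4.167 − (-0.9154)·0.500 = 4.624.
E[T] = exp(μ + σ²/2) = exp(4.624 + 0.1248) = 115 ng/mL.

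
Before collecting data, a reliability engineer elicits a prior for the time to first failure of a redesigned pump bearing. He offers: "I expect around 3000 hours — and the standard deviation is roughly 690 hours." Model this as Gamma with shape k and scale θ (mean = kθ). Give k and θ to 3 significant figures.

k ≈ 18.9, θ ≈ 159

For Gamma(k, scale θ): mean = kθ, variance = kθ², so CV = 1/√k.
CV = SD/mean = 690/3000 = 0.23, hence k = 1/CV² = 18.9.
Then θ = mean/k = 3000/18.9 = 159.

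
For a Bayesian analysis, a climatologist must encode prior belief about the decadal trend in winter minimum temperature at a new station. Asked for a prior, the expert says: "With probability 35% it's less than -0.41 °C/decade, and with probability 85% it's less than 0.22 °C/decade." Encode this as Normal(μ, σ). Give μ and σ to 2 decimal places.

μ = -0.24, σ = 0.44

The p-quantile of Normal(μ,σ) is μ + z_p·σ, with z_{0.35} = -0.3853 and z_{0.85} = 1.036.
Eliminate σ: μ = (z₂·x₁ − z₁·x₂)/(z₂ − z₁) = (1.036·-0.41 − (-0.3853)·0.22)/1.422 = -0.24.
Then σ = (x₂ − x₁)/(z₂ − z₁) = (0.22 − -0.41)/1.422 = 0.44.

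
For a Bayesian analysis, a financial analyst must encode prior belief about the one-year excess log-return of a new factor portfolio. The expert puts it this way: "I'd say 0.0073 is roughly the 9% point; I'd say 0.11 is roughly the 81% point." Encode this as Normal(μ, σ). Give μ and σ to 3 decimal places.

μ = 0.069, σ = 0.046

The p-quantile of Normal(μ,σ) is μ + z_p·σ, with z_{0.09} = -1.341 and z_{0.81} = 0.8779.
Eliminate σ: μ = (z₂·x₁ − z₁·x₂)/(z₂ − z₁) = (0.8779·0.0073 − (-1.341)·0.11)/2.219 = 0.069.
Then σ = (x₂ − x₁)/(z₂ − z₁) = (0.11 − 0.0073)/2.219 = 0.046.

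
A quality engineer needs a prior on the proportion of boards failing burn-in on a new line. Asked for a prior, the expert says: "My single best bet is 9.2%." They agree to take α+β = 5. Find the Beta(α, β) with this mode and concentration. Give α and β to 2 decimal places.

α = 1.28, β = 3.72

For α,β > 1 the Beta mode is (α−1)/(α+β−2). With α+β = 5, the mode is (α−1)/3.
Set (α−1)/3 = 0.092 → α = 1 + 0.092·3 = 1.28.
β = 5 − α = 3.72.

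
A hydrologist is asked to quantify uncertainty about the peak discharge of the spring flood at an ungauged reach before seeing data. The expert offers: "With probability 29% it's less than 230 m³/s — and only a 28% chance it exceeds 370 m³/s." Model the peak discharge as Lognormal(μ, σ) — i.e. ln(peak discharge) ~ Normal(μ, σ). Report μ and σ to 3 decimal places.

μ ≈ 5.670, σ ≈ 0.418

If T ~ Lognormal(μ,σ) then ln T ~ Normal(μ,σ), so the p-quantile of ln T is μ + z_p·σ.
ln(230) = 5.438 and ln(370) = 5.914; z_{0.29} = -0.5534, z_{0.72} = 0.5828.
σ = (5.914 − 5.438)/(0.5828 − (-0.5534)) = 0.418.
μ = 5.438 − (-0.5534)·0.418 = 5.670.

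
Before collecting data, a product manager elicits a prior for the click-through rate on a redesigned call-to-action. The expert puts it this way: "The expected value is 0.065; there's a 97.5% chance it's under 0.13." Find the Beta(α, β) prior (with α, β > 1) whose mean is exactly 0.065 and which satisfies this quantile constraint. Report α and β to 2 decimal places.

With mean 0.065 fixed, write α = 0.065s, β = 0.935s where s = α+β.
Need P(θ < 0.13) = 0.975 under Beta(0.065s, 0.935s). Normal approximation: (q−m)/√(m(1−m)/s) ≈ z_{0.975} = 1.96, so s ≈ 0.065·0.935·(1.96)²/(0.13−0.065)² = 55.3.
At s = 55.3: P(θ<0.13) ≈ 0.957. Adjusting to match 0.975 gives s ≈ 75.74.
So α = 0.065·75.74 ≈ 4.92, β = 0.935·75.74 ≈ 70.81.

α ≈ 4.92, β ≈ 70.81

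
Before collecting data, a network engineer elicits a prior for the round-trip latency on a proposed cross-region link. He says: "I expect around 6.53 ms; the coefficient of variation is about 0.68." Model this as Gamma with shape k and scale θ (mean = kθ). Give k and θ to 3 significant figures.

For Gamma(k, scale θ): mean = kθ, variance = kθ², so CV = 1/√k.
CV = 0.68, hence k = 1/CV² = 2.16.
Then θ = mean/k = 6.53/2.16 = 3.02.

k ≈ 2.16, θ ≈ 3.02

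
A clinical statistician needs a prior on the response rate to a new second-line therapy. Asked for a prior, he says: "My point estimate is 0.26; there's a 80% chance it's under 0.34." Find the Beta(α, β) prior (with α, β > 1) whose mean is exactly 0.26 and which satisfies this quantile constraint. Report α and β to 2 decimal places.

With mean 0.26 fixed, write α = 0.26s, β = 0.74s where s = α+β.
Need P(θ < 0.34) = 0.8 under Beta(0.26s, 0.74s). Normal approximation: (q−m)/√(m(1−m)/s) ≈ z_{0.8} = 0.842, so s ≈ 0.26·0.74·(0.842)²/(0.34−0.26)² = 21.3.
At s = 21.3: P(θ<0.34) ≈ 0.807. Adjusting to match 0.8 gives s ≈ 19.88.
So α = 0.26·19.88 ≈ 5.17, β = 0.74·19.88 ≈ 14.71.

α ≈ 5.17, β ≈ 14.71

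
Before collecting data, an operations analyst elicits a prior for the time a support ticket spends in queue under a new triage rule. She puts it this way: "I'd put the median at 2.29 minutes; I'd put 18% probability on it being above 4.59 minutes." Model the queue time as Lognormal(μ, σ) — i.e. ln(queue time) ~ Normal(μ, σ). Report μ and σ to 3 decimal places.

μ ≈ 0.829, σ ≈ 0.760

If T ~ Lognormal(μ,σ) then ln T ~ Normal(μ,σ), so the p-quantile of ln T is μ + z_p·σ.
ln(2.29) = 0.8286 and ln(4.59) = 1.524; z_{0.5} = 0, z_{0.82} = 0.9154.
σ = (1.524 − 0.8286)/(0.9154 − (0)) = 0.760.
μ = 0.8286 − (0)·0.760 = 0.829.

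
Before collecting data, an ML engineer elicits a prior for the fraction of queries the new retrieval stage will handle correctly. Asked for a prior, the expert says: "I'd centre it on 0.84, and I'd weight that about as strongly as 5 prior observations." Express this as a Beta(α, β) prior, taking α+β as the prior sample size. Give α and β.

α = 4.2, β = 0.8

Under the effective-sample-size interpretation, Beta(α, β) has prior mean α/(α+β) and prior sample size α+β.
So α+β = 5 and α/(α+β) = 0.84, giving α = 0.84·5 = 4.2 and β = 5 − 4.2 = 0.8.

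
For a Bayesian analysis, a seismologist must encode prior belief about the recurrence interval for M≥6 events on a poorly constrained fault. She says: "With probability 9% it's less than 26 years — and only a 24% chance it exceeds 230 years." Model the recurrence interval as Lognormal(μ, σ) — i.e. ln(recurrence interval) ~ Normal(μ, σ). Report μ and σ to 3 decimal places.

μ ≈ 4.686, σ ≈ 1.065

If T ~ Lognormal(μ,σ) then ln T ~ Normal(μ,σ), so the p-quantile of ln T is μ + z_p·σ.
ln(26) = 3.258 and ln(230) = 5.438; z_{0.09} = -1.341, z_{0.76} = 0.7063.
σ = (5.438 − 3.258)/(0.7063 − (-1.341)) = 1.065.
μ = 3.258 − (-1.341)·1.065 = 4.686.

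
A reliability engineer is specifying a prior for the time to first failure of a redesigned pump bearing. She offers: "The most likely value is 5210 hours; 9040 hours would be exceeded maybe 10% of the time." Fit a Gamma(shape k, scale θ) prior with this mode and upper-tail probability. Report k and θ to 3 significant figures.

k ≈ 7.25, θ ≈ 834

Gamma(k,θ) with k>1 has mode (k−1)θ, so θ = 5210/(k−1).
Need P(X < 9040) = 0.9 with θ tied to k this way. Start at k = 2, θ = 5210: P(X<9040) ≈ 0.518.
Too low — raise k to concentrate. Iterating converges to k ≈ 7.25.
Then θ = 5210/(7.25−1) ≈ 834.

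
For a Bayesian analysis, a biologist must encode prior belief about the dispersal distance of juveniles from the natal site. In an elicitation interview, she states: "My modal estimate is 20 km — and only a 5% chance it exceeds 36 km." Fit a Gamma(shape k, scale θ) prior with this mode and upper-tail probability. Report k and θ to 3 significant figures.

Gamma(k,θ) with k>1 has mode (k−1)θ, so θ = 20/(k−1).
Need P(X < 36) = 0.95 with θ tied to k this way. Start at k = 2, θ = 20: P(X<36) ≈ 0.537.
Too low — raise k to concentrate. Iterating converges to k ≈ 9.07.
Then θ = 20/(9.07−1) ≈ 2.48.

k ≈ 9.07, θ ≈ 2.48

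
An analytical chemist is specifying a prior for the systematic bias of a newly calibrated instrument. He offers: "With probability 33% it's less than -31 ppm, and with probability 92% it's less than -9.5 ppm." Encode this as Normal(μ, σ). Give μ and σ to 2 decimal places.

The p-quantile of Normal(μ,σ) is μ + z_p·σ, with z_{0.33} = -0.4399 and z_{0.92} = 1.405.
Eliminate σ: μ = (z₂·x₁ − z₁·x₂)/(z₂ − z₁) = (1.405·-31 − (-0.4399)·-9.5)/1.845 = -25.87.
Then σ = (x₂ − x₁)/(z₂ − z₁) = (-9.5 − -31)/1.845 = 11.65.

μ = -25.87, σ = 11.65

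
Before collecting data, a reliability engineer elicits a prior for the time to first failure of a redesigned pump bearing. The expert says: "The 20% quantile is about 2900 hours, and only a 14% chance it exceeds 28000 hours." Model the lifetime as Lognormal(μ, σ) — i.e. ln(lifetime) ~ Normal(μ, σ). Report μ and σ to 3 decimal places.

If T ~ Lognormal(μ,σ) then ln T ~ Normal(μ,σ), so the p-quantile of ln T is μ + z_p·σ.
ln(2900) = 7.972 and ln(28000) = 10.24; z_{0.2} = -0.8416, z_{0.86} = 1.08.
σ = (10.24 − 7.972)/(1.08 − (-0.8416)) = 1.180.
μ = 7.972 − (-0.8416)·1.180 = 8.965.

μ ≈ 8.965, σ ≈ 1.180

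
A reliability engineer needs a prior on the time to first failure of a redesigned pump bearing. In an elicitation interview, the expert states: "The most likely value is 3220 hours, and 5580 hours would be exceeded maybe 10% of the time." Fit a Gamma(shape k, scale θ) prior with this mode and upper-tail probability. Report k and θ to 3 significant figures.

Gamma(k,θ) with k>1 has mode (k−1)θ, so θ = 3220/(k−1).
Need P(X < 5580) = 0.9 with θ tied to k this way. Start at k = 2, θ = 3220: P(X<5580) ≈ 0.517.
Too low — raise k to concentrate. Iterating converges to k ≈ 7.28.
Then θ = 3220/(7.28−1) ≈ 513.

k ≈ 7.28, θ ≈ 513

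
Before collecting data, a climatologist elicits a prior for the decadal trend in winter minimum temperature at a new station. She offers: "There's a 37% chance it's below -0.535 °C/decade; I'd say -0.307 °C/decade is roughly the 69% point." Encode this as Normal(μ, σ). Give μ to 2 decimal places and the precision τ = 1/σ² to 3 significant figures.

For Normal(μ,σ), the p-quantile is μ + z_p·σ. Here z_{0.37} = -0.3319, z_{0.69} = 0.4959.
So -0.535 = μ − 0.3319σ and -0.307 = μ + 0.4959σ.
Subtracting: σ = (-0.307 − -0.535)/(0.4959 − (-0.3319)) = 0.28.
Then μ = -0.535 − (-0.3319)·0.28 = -0.44.
Precision τ = 1/σ² = 1/0.2755² = 13.2.

μ = -0.44, τ = 13.2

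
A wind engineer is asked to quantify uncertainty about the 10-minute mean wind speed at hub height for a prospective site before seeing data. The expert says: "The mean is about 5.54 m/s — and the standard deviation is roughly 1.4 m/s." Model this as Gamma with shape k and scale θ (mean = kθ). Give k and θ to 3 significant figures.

k ≈ 15.7, θ ≈ 0.354

For Gamma(k, scale θ): mean = kθ, variance = kθ², so CV = 1/√k.
CV = SD/mean = 1.4/5.54 = 0.2527, hence k = 1/CV² = 15.7.
Then θ = mean/k = 5.54/15.7 = 0.354.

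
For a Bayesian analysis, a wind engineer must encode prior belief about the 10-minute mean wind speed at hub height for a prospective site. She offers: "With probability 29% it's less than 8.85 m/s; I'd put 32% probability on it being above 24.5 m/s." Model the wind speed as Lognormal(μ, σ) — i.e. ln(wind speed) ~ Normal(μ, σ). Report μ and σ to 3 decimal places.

μ ≈ 2.732, σ ≈ 0.997

If T ~ Lognormal(μ,σ) then ln T ~ Normal(μ,σ), so the p-quantile of ln T is μ + z_p·σ.
ln(8.85) = 2.18 and ln(24.5) = 3.199; z_{0.29} = -0.5534, z_{0.68} = 0.4677.
σ = (3.199 − 2.18)/(0.4677 − (-0.5534)) = 0.997.
μ = 2.18 − (-0.5534)·0.997 = 2.732.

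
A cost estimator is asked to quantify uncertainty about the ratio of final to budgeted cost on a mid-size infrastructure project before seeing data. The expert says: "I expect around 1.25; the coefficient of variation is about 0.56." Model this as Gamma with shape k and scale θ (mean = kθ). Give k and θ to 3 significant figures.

For Gamma(k, scale θ): mean = kθ, variance = kθ², so CV = 1/√k.
CV = 0.56, hence k = 1/CV² = 3.19.
Then θ = mean/k = 1.25/3.19 = 0.392.

k ≈ 3.19, θ ≈ 0.392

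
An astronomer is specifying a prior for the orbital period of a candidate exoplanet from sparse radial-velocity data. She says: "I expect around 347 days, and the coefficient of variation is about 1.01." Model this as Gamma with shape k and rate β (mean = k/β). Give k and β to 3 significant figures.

k ≈ 0.98, β ≈ 0.00283

For Gamma(k, rate β): mean = k/β, variance = k/β², so CV = 1/√k.
CV = 1.01, hence k = 1/CV² = 0.98.
Then β = k/mean = 0.98/347 = 0.00283.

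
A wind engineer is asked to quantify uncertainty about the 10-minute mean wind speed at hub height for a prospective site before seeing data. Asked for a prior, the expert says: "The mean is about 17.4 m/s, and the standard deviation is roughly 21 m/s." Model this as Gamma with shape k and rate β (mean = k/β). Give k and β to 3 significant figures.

For Gamma(k, rate β): mean = k/β, variance = k/β², so CV = 1/√k.
CV = SD/mean = 21/17.4 = 1.207, hence k = 1/CV² = 0.687.
Then β = k/mean = 0.687/17.4 = 0.0395.

k ≈ 0.687, β ≈ 0.0395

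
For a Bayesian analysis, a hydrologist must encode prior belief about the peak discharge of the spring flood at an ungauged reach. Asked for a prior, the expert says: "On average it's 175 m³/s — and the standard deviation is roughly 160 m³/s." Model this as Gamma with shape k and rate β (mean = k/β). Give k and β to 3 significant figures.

For Gamma(k, rate β): mean = k/β, variance = k/β², so CV = 1/√k.
CV = SD/mean = 160/175 = 0.9143, hence k = 1/CV² = 1.2.
Then β = k/mean = 1.2/175 = 0.00684.

k ≈ 1.2, β ≈ 0.00684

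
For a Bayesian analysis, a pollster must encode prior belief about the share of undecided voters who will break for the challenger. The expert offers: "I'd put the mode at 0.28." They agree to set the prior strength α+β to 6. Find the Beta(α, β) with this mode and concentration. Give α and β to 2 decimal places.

For α,β > 1 the Beta mode is (α−1)/(α+β−2). With α+β = 6, the mode is (α−1)/4.
Set (α−1)/4 = 0.28 → α = 1 + 0.28·4 = 2.12.
β = 6 − α = 3.88.

α = 2.12, β = 3.88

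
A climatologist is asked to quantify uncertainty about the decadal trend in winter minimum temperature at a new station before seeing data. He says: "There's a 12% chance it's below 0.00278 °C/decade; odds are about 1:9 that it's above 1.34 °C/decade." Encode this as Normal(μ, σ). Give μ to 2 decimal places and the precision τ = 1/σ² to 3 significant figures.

The p-quantile of Normal(μ,σ) is μ + z_p·σ, with z_{0.12} = -1.175 and z_{0.9} = 1.282.
Eliminate σ: μ = (z₂·x₁ − z₁·x₂)/(z₂ − z₁) = (1.282·0.00278 − (-1.175)·1.34)/2.457 = 0.64.
Then σ = (x₂ − x₁)/(z₂ − z₁) = (1.34 − 0.00278)/2.457 = 0.54.
Precision τ = 1/σ² = 1/0.5444² = 3.37.

μ = 0.64, τ = 3.37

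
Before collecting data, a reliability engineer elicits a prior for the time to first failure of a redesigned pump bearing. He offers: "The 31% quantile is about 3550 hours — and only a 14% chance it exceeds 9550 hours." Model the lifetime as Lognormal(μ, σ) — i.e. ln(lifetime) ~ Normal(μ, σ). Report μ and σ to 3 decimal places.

μ ≈ 8.486, σ ≈ 0.628

If T ~ Lognormal(μ,σ) then ln T ~ Normal(μ,σ), so the p-quantile of ln T is μ + z_p·σ.
ln(3550) = 8.175 and ln(9550) = 9.164; z_{0.31} = -0.4959, z_{0.86} = 1.08.
σ = (9.164 − 8.175)/(1.08 − (-0.4959)) = 0.628.
μ = 8.175 − (-0.4959)·0.628 = 8.486.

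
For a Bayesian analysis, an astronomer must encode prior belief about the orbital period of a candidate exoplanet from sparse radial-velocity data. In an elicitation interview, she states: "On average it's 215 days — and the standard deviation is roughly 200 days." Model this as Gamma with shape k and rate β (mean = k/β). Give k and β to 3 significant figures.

For Gamma(k, rate β): mean = k/β, variance = k/β², so CV = 1/√k.
CV = SD/mean = 200/215 = 0.9302, hence k = 1/CV² = 1.16.
Then β = k/mean = 1.16/215 = 0.00538.

k ≈ 1.16, β ≈ 0.00538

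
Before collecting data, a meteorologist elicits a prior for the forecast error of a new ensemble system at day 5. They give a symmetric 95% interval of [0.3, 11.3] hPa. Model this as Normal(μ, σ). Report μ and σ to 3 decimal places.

μ = 5.800, σ = 2.806

A symmetric 95% interval runs μ ± z·σ with z = 1.96.
Half-width = 5.5, so σ = 5.5/1.96 = 2.806.
μ is the interval midpoint, 5.800.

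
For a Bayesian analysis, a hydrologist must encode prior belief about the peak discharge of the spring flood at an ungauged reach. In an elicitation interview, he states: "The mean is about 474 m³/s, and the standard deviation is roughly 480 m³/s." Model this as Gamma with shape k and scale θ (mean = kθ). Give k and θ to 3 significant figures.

k ≈ 0.975, θ ≈ 486

For Gamma(k, scale θ): mean = kθ, variance = kθ², so CV = 1/√k.
CV = SD/mean = 480/474 = 1.013, hence k = 1/CV² = 0.975.
Then θ = mean/k = 474/0.975 = 486.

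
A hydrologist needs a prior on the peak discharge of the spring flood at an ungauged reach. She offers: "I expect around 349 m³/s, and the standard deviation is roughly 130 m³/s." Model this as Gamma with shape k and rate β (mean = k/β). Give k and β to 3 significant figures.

For Gamma(k, rate β): mean = k/β, variance = k/β², so CV = 1/√k.
CV = SD/mean = 130/349 = 0.3725, hence k = 1/CV² = 7.21.
Then β = k/mean = 7.21/349 = 0.0207.

k ≈ 7.21, β ≈ 0.0207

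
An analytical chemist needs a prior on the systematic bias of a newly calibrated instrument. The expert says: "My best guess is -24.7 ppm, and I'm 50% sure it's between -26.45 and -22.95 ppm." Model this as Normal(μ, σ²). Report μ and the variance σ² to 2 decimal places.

A symmetric 50% interval runs μ ± z·σ with z = 0.6745.
Half-width = 1.75, so σ = 1.75/0.6745 = 2.595 and σ² = 6.73.
μ is the stated best guess, -24.70.

μ = -24.70, σ² = 6.73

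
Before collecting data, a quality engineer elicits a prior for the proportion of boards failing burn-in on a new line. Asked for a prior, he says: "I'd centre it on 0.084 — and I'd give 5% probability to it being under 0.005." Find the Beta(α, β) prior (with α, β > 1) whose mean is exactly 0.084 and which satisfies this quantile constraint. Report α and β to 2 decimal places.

α ≈ 1.03, β ≈ 11.20

With mean 0.084 fixed, write α = 0.084s, β = 0.916s where s = α+β.
Need P(θ < 0.005) = 0.05 under Beta(0.084s, 0.916s). Normal approximation: (q−m)/√(m(1−m)/s) ≈ z_{0.05} = -1.64, so s ≈ 0.084·0.916·(-1.64)²/(0.005−0.084)² = 33.4.
At s = 33.4: P(θ<0.005) ≈ 0.001. Adjusting to match 0.05 gives s ≈ 12.22.
So α = 0.084·12.22 ≈ 1.03, β = 0.916·12.22 ≈ 11.20.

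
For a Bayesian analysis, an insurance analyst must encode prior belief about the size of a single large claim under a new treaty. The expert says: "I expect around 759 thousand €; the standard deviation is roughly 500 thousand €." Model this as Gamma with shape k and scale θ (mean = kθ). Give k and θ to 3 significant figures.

For Gamma(k, scale θ): mean = kθ, variance = kθ², so CV = 1/√k.
CV = SD/mean = 500/759 = 0.6588, hence k = 1/CV² = 2.3.
Then θ = mean/k = 759/2.3 = 329.

k ≈ 2.3, θ ≈ 329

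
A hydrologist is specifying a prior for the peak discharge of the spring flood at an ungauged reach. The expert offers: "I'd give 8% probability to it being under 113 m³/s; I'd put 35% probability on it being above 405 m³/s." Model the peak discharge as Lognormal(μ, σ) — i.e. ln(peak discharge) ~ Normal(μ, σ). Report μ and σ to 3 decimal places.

If T ~ Lognormal(μ,σ) then ln T ~ Normal(μ,σ), so the p-quantile of ln T is μ + z_p·σ.
ln(113) = 4.727 and ln(405) = 6.004; z_{0.08} = -1.405, z_{0.65} = 0.3853.
σ = (6.004 − 4.727)/(0.3853 − (-1.405)) = 0.713.
μ = 4.727 − (-1.405)·0.713 = 5.729.

μ ≈ 5.729, σ ≈ 0.713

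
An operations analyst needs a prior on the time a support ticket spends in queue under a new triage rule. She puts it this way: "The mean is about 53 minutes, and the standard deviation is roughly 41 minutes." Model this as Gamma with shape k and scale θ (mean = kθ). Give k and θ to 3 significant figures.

k ≈ 1.67, θ ≈ 31.7

For Gamma(k, scale θ): mean = kθ, variance = kθ², so CV = 1/√k.
CV = SD/mean = 41/53 = 0.7736, hence k = 1/CV² = 1.67.
Then θ = mean/k = 53/1.67 = 31.7.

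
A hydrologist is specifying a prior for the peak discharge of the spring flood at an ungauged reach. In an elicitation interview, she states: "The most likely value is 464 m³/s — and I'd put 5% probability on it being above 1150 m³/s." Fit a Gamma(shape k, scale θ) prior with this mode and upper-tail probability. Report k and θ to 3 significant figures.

Gamma(k,θ) with k>1 has mode (k−1)θ, so θ = 464/(k−1).
Need P(X < 1150) = 0.95 with θ tied to k this way. Start at k = 2, θ = 464: P(X<1150) ≈ 0.708.
Too low — raise k to concentrate. Iterating converges to k ≈ 4.3.
Then θ = 464/(4.3−1) ≈ 141.

k ≈ 4.3, θ ≈ 141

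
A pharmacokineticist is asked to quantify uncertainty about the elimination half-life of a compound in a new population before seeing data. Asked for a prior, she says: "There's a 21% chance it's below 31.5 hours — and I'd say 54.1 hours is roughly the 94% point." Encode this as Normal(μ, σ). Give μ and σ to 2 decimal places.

μ = 39.22, σ = 9.57

The p-quantile of Normal(μ,σ) is μ + z_p·σ, with z_{0.21} = -0.8064 and z_{0.94} = 1.555.
Eliminate σ: μ = (z₂·x₁ − z₁·x₂)/(z₂ − z₁) = (1.555·31.5 − (-0.8064)·54.1)/2.361 = 39.22.
Then σ = (x₂ − x₁)/(z₂ − z₁) = (54.1 − 31.5)/2.361 = 9.57.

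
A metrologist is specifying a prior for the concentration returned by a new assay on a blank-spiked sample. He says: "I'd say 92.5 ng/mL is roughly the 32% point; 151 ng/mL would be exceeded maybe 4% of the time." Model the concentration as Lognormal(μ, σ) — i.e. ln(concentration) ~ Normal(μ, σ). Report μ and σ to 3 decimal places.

If T ~ Lognormal(μ,σ) then ln T ~ Normal(μ,σ), so the p-quantile of ln T is μ + z_p·σ.
ln(92.5) = 4.527 and ln(151) = 5.017; z_{0.32} = -0.4677, z_{0.96} = 1.751.
σ = (5.017 − 4.527)/(1.751 − (-0.4677)) = 0.221.
μ = 4.527 − (-0.4677)·0.221 = 4.631.

μ ≈ 4.631, σ ≈ 0.221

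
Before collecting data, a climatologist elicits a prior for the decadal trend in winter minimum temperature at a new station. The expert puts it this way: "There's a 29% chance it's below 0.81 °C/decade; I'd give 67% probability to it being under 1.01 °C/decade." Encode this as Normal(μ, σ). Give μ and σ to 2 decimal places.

μ = 0.92, σ = 0.20

The p-quantile of Normal(μ,σ) is μ + z_p·σ, with z_{0.29} = -0.5534 and z_{0.67} = 0.4399.
Eliminate σ: μ = (z₂·x₁ − z₁·x₂)/(z₂ − z₁) = (0.4399·0.81 − (-0.5534)·1.01)/0.9933 = 0.92.
Then σ = (x₂ − x₁)/(z₂ − z₁) = (1.01 − 0.81)/0.9933 = 0.20.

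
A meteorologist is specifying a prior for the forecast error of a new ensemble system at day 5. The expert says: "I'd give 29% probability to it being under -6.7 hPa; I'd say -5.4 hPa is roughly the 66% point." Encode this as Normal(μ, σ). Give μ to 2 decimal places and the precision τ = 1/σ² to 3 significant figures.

μ = -5.96, τ = 0.552

For Normal(μ,σ), the p-quantile is μ + z_p·σ. Here z_{0.29} = -0.5534, z_{0.66} = 0.4125.
So -6.7 = μ − 0.5534σ and -5.4 = μ + 0.4125σ.
Subtracting: σ = (-5.4 − -6.7)/(0.4125 − (-0.5534)) = 1.35.
Then μ = -6.7 − (-0.5534)·1.35 = -5.96.
Precision τ = 1/σ² = 1/1.346² = 0.552.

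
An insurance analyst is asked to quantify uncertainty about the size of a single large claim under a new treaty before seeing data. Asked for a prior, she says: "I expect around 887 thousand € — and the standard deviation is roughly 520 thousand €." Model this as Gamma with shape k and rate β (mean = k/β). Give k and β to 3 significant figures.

For Gamma(k, rate β): mean = k/β, variance = k/β², so CV = 1/√k.
CV = SD/mean = 520/887 = 0.5862, hence k = 1/CV² = 2.91.
Then β = k/mean = 2.91/887 = 0.00328.

k ≈ 2.91, β ≈ 0.00328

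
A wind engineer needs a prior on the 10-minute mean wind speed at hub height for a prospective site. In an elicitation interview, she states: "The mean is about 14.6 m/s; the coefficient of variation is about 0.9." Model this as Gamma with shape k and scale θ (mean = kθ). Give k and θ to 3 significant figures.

k ≈ 1.23, θ ≈ 11.8

For Gamma(k, scale θ): mean = kθ, variance = kθ², so CV = 1/√k.
CV = 0.9, hence k = 1/CV² = 1.23.
Then θ = mean/k = 14.6/1.23 = 11.8.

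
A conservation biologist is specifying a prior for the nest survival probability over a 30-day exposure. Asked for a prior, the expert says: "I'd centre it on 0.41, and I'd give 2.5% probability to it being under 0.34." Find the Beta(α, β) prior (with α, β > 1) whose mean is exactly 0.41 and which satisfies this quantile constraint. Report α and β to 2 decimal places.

With mean 0.41 fixed, write α = 0.41s, β = 0.59s where s = α+β.
Need P(θ < 0.34) = 0.025 under Beta(0.41s, 0.59s). Normal approximation: (q−m)/√(m(1−m)/s) ≈ z_{0.025} = -1.96, so s ≈ 0.41·0.59·(-1.96)²/(0.34−0.41)² = 189.6.
At s = 189.6: P(θ<0.34) ≈ 0.023. Adjusting to match 0.025 gives s ≈ 183.25.
So α = 0.41·183.25 ≈ 75.13, β = 0.59·183.25 ≈ 108.12.

α ≈ 75.13, β ≈ 108.12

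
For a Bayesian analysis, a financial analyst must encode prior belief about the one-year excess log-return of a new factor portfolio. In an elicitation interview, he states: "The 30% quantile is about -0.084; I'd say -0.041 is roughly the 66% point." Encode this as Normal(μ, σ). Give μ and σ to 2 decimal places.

The p-quantile of Normal(μ,σ) is μ + z_p·σ, with z_{0.3} = -0.5244 and z_{0.66} = 0.4125.
Eliminate σ: μ = (z₂·x₁ − z₁·x₂)/(z₂ − z₁) = (0.4125·-0.084 − (-0.5244)·-0.041)/0.9369 = -0.06.
Then σ = (x₂ − x₁)/(z₂ − z₁) = (-0.041 − -0.084)/0.9369 = 0.05.

μ = -0.06, σ = 0.05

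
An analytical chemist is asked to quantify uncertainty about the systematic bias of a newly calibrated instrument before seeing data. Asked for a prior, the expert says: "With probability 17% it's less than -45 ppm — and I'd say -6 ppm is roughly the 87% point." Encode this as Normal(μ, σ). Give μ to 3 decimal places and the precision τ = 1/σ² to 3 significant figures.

μ = -27.114, τ = 0.00285

The p-quantile of Normal(μ,σ) is μ + z_p·σ, with z_{0.17} = -0.9542 and z_{0.87} = 1.126.
Eliminate σ: μ = (z₂·x₁ − z₁·x₂)/(z₂ − z₁) = (1.126·-45 − (-0.9542)·-6)/2.081 = -27.114.
Then σ = (x₂ − x₁)/(z₂ − z₁) = (-6 − -45)/2.081 = 18.745.
Precision τ = 1/σ² = 1/18.74² = 0.00285.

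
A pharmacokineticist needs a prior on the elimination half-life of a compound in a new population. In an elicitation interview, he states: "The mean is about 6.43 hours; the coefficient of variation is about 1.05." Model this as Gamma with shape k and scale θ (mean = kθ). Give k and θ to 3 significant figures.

k ≈ 0.907, θ ≈ 7.09

For Gamma(k, scale θ): mean = kθ, variance = kθ², so CV = 1/√k.
CV = 1.05, hence k = 1/CV² = 0.907.
Then θ = mean/k = 6.43/0.907 = 7.09.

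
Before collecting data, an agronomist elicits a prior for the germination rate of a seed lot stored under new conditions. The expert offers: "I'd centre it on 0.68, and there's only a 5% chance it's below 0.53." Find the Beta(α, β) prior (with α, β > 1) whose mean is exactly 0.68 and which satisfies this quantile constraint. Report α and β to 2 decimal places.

With mean 0.68 fixed, write α = 0.68s, β = 0.32s where s = α+β.
Need P(θ < 0.53) = 0.05 under Beta(0.68s, 0.32s). Normal approximation: (q−m)/√(m(1−m)/s) ≈ z_{0.05} = -1.64, so s ≈ 0.68·0.32·(-1.64)²/(0.53−0.68)² = 26.2.
At s = 26.2: P(θ<0.53) ≈ 0.055. Adjusting to match 0.05 gives s ≈ 27.94.
So α = 0.68·27.94 ≈ 19.00, β = 0.32·27.94 ≈ 8.94.

α ≈ 19.00, β ≈ 8.94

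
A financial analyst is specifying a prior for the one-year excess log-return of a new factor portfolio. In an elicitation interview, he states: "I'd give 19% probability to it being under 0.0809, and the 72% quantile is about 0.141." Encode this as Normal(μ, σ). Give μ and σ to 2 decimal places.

For Normal(μ,σ), the p-quantile is μ + z_p·σ. Here z_{0.19} = -0.8779, z_{0.72} = 0.5828.
So 0.0809 = μ − 0.8779σ and 0.141 = μ + 0.5828σ.
Subtracting: σ = (0.141 − 0.0809)/(0.5828 − (-0.8779)) = 0.04.
Then μ = 0.0809 − (-0.8779)·0.04 = 0.12.

μ = 0.12, σ = 0.04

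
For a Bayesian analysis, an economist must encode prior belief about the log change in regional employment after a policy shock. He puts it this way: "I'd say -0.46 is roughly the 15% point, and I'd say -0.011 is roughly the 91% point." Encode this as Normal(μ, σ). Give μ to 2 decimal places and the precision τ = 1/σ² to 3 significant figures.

μ = -0.26, τ = 28

For Normal(μ,σ), the p-quantile is μ + z_p·σ. Here z_{0.15} = -1.036, z_{0.91} = 1.341.
So -0.46 = μ − 1.036σ and -0.011 = μ + 1.341σ.
Subtracting: σ = (-0.011 − -0.46)/(1.341 − (-1.036)) = 0.19.
Then μ = -0.46 − (-1.036)·0.19 = -0.26.
Precision τ = 1/σ² = 1/0.1889² = 28.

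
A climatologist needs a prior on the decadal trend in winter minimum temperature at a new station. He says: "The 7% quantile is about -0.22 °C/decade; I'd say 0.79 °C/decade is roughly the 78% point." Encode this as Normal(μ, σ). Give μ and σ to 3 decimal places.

The p-quantile of Normal(μ,σ) is μ + z_p·σ, with z_{0.07} = -1.476 and z_{0.78} = 0.7722.
Eliminate σ: μ = (z₂·x₁ − z₁·x₂)/(z₂ − z₁) = (0.7722·-0.22 − (-1.476)·0.79)/2.248 = 0.443.
Then σ = (x₂ − x₁)/(z₂ − z₁) = (0.79 − -0.22)/2.248 = 0.449.

μ = 0.443, σ = 0.449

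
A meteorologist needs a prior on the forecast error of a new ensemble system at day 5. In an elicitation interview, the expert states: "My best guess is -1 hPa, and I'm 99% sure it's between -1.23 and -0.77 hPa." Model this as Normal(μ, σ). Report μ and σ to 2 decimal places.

A symmetric 99% interval runs μ ± z·σ with z = 2.576.
Half-width = 0.23, so σ = 0.23/2.576 = 0.09.
μ is the stated best guess, -1.00.

μ = -1.00, σ = 0.09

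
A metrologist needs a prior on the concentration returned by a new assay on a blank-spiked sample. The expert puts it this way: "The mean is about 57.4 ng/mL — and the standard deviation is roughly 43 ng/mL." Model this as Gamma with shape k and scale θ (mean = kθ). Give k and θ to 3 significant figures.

k ≈ 1.78, θ ≈ 32.2

For Gamma(k, scale θ): mean = kθ, variance = kθ², so CV = 1/√k.
CV = SD/mean = 43/57.4 = 0.7491, hence k = 1/CV² = 1.78.
Then θ = mean/k = 57.4/1.78 = 32.2.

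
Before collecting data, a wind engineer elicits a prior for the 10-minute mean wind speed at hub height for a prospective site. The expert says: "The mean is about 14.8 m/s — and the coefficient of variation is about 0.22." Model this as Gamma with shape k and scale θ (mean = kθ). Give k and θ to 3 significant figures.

For Gamma(k, scale θ): mean = kθ, variance = kθ², so CV = 1/√k.
CV = 0.22, hence k = 1/CV² = 20.7.
Then θ = mean/k = 14.8/20.7 = 0.716.

k ≈ 20.7, θ ≈ 0.716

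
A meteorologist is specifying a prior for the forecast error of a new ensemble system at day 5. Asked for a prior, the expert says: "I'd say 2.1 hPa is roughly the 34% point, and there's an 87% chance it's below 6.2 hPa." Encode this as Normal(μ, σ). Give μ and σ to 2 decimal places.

μ = 3.20, σ = 2.66

For Normal(μ,σ), the p-quantile is μ + z_p·σ. Here z_{0.34} = -0.4125, z_{0.87} = 1.126.
So 2.1 = μ − 0.4125σ and 6.2 = μ + 1.126σ.
Subtracting: σ = (6.2 − 2.1)/(1.126 − (-0.4125)) = 2.66.
Then μ = 2.1 − (-0.4125)·2.66 = 3.20.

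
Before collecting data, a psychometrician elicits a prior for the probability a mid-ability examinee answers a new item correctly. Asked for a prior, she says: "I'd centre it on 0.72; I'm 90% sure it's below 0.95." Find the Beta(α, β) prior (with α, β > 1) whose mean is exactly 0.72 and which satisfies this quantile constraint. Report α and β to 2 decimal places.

α ≈ 2.97, β ≈ 1.16

With mean 0.72 fixed, write α = 0.72s, β = 0.28s where s = α+β.
Need P(θ < 0.95) = 0.9 under Beta(0.72s, 0.28s). Normal approximation: (q−m)/√(m(1−m)/s) ≈ z_{0.9} = 1.28, so s ≈ 0.72·0.28·(1.28)²/(0.95−0.72)² = 6.3.
At s = 6.3: P(θ<0.95) ≈ 0.953. Adjusting to match 0.9 gives s ≈ 4.13.
So α = 0.72·4.13 ≈ 2.97, β = 0.28·4.13 ≈ 1.16.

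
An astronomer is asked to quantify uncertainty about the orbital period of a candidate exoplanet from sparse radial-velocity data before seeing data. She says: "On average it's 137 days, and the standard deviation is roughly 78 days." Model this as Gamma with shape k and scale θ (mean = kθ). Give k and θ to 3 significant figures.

k ≈ 3.08, θ ≈ 44.4

For Gamma(k, scale θ): mean = kθ, variance = kθ², so CV = 1/√k.
CV = SD/mean = 78/137 = 0.5693, hence k = 1/CV² = 3.08.
Then θ = mean/k = 137/3.08 = 44.4.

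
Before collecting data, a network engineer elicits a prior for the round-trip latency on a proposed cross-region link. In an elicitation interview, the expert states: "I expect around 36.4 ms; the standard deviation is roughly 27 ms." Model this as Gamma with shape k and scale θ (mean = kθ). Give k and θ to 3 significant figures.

For Gamma(k, scale θ): mean = kθ, variance = kθ², so CV = 1/√k.
CV = SD/mean = 27/36.4 = 0.7418, hence k = 1/CV² = 1.82.
Then θ = mean/k = 36.4/1.82 = 20.

k ≈ 1.82, θ ≈ 20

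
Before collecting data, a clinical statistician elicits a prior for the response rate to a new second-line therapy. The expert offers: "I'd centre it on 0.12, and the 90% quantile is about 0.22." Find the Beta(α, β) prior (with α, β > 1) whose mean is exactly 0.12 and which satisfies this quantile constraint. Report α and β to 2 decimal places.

α ≈ 2.27, β ≈ 16.62

With mean 0.12 fixed, write α = 0.12s, β = 0.88s where s = α+β.
Need P(θ < 0.22) = 0.9 under Beta(0.12s, 0.88s). Normal approximation: (q−m)/√(m(1−m)/s) ≈ z_{0.9} = 1.28, so s ≈ 0.12·0.88·(1.28)²/(0.22−0.12)² = 17.3.
At s = 17.3: P(θ<0.22) ≈ 0.893. Adjusting to match 0.9 gives s ≈ 18.89.
So α = 0.12·18.89 ≈ 2.27, β = 0.88·18.89 ≈ 16.62.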